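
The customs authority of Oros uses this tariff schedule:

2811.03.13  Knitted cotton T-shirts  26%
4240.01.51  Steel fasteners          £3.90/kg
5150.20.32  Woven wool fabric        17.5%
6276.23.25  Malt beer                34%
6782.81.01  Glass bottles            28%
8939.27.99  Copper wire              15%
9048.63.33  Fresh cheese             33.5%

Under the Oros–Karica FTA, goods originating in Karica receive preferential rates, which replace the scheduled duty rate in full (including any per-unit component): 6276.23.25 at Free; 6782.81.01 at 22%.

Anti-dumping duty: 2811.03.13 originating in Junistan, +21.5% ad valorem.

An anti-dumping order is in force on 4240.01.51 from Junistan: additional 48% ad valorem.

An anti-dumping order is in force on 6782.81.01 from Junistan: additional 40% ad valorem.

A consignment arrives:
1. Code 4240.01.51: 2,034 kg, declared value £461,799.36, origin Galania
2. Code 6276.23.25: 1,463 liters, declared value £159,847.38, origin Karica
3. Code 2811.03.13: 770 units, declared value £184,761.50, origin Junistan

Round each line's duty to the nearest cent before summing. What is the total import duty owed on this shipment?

£95,694.31

Line 1 (4240.01.51, Galania, 2,034 kg, £461,799.36):
Base rate for 4240.01.51 is £3.90/kg.
The additional-duty order on 4240.01.51 targets Junistan, not Galania; it does not apply.
Duty = 2,034 × £3.90 = £7,932.60.
Line 2 (6276.23.25, Karica, 1,463 liters, £159,847.38):
Base rate for 6276.23.25 is 34%.
Origin Karica qualifies under the Oros–Karica agreement and 6276.23.25 is covered: preferential rate Free applies instead.
Duty = £159,847.38 × 0% = £0.00.
Line 3 (2811.03.13, Junistan, 770 units, £184,761.50):
Base rate for 2811.03.13 is 26%.
Additional duty on 2811.03.13 from Junistan: +21.5%. Applied ad valorem rate: 26% + 21.5% = 47.5%.
Duty = £184,761.50 × 47.5% = £87,761.71.
Total = £7,932.60 + £0.00 + £87,761.71 = £95,694.31.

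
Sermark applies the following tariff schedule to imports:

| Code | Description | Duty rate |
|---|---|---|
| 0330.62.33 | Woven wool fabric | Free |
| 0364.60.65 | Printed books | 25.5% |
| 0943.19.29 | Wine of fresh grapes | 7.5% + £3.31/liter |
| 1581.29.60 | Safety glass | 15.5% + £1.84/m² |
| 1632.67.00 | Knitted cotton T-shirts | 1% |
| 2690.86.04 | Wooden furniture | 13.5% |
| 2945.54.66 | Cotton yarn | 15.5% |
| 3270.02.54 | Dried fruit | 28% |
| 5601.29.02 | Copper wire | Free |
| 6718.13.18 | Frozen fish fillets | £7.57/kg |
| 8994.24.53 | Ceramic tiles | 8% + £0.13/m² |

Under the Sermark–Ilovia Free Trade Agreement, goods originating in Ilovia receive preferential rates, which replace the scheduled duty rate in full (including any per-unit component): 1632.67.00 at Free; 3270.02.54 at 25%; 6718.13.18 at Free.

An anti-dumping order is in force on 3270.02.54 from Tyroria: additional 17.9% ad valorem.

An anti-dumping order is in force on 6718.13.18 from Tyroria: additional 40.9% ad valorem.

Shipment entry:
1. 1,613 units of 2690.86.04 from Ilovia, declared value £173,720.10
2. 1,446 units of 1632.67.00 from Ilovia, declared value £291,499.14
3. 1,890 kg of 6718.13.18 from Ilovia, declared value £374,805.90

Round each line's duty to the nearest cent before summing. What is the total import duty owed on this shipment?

Line 1 (2690.86.04, Ilovia, 1,613 units, £173,720.10):
Base rate for 2690.86.04 is 13.5%.
Origin Ilovia is the FTA partner but 2690.86.04 is not on the preference list; base rate stands.
Duty = £173,720.10 × 13.5% = £23,452.21.
Line 2 (1632.67.00, Ilovia, 1,446 units, £291,499.14):
Base rate for 1632.67.00 is 1%.
Origin Ilovia qualifies under the Sermark–Ilovia agreement and 1632.67.00 is covered: preferential rate Free applies instead.
Duty = £291,499.14 × 0% = £0.00.
Line 3 (6718.13.18, Ilovia, 1,890 kg, £374,805.90):
Base rate for 6718.13.18 is £7.57/kg.
Origin Ilovia qualifies under the Sermark–Ilovia agreement and 6718.13.18 is covered: preferential rate Free applies instead.
The additional-duty order on 6718.13.18 targets Tyroria, not Ilovia; it does not apply.
Duty = £374,805.90 × 0% = £0.00.
Total = £23,452.21 + £0.00 + £0.00 = £23,452.21.

£23,452.21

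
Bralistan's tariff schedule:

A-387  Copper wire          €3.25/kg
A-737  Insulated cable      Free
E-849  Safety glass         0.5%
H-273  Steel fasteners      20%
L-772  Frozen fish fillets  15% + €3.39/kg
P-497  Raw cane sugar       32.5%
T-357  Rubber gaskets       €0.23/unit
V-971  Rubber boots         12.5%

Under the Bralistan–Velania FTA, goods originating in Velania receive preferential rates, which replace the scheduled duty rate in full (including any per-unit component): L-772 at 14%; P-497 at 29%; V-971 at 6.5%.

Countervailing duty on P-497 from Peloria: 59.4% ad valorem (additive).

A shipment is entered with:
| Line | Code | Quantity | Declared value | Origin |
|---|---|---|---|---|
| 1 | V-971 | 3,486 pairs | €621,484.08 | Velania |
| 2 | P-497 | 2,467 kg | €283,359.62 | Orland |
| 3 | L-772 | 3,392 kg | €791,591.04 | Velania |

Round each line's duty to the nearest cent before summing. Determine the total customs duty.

Line 1 (V-971, Velania, 3,486 pairs, €621,484.08):
Base rate for V-971 is 12.5%.
Origin Velania qualifies under the Bralistan–Velania agreement and V-971 is covered: preferential rate 6.5% applies instead.
Duty = €621,484.08 × 6.5% = €40,396.47.
Line 2 (P-497, Orland, 2,467 kg, €283,359.62):
Base rate for P-497 is 32.5%.
P-497 has an FTA preferential rate, but origin Orland is not Velania; base rate stands.
The additional-duty order on P-497 targets Peloria, not Orland; it does not apply.
Duty = €283,359.62 × 32.5% = €92,091.88.
Line 3 (L-772, Velania, 3,392 kg, €791,591.04):
Base rate for L-772 is 15% + €3.39/kg.
Origin Velania qualifies under the Bralistan–Velania agreement and L-772 is covered: preferential rate 14% applies instead.
Duty = €791,591.04 × 14% = €110,822.75.
Total = €40,396.47 + €92,091.88 + €110,822.75 = €243,311.10.

€243,311.10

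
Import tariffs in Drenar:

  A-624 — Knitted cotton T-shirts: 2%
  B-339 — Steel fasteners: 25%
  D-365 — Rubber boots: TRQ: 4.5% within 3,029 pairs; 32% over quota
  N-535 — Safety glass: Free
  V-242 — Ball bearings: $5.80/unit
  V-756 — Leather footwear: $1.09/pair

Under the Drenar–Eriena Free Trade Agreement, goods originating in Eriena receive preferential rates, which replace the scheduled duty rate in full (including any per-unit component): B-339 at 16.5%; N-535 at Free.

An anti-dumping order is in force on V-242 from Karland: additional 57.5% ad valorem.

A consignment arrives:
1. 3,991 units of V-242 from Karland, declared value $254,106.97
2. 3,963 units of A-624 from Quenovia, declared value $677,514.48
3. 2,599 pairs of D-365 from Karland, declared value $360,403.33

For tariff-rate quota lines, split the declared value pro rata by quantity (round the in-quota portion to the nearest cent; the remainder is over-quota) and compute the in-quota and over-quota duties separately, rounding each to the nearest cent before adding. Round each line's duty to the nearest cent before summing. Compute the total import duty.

Line 1 (V-242, Karland, 3,991 units, $254,106.97):
Base rate for V-242 is $5.80/unit.
Additional duty on V-242 from Karland: +57.5% ad valorem. Applied ad valorem rate = 57.5%.
Duty = $254,106.97 × 57.5% + 3,991 × $5.80 = $169,259.31.
Line 2 (A-624, Quenovia, 3,963 units, $677,514.48):
Base rate for A-624 is 2%.
Duty = $677,514.48 × 2% = $13,550.29.
Line 3 (D-365, Karland, 2,599 pairs, $360,403.33):
Code D-365 is under a tariff-rate quota (threshold 3,029 pairs). Quantity 2,599 pairs is within the quota, so the in-quota rate 4.5% applies to the full value.
Duty = $360,403.33 × 4.5% = $16,218.15.
Total = $169,259.31 + $13,550.29 + $16,218.15 = $199,027.75.

$199,027.75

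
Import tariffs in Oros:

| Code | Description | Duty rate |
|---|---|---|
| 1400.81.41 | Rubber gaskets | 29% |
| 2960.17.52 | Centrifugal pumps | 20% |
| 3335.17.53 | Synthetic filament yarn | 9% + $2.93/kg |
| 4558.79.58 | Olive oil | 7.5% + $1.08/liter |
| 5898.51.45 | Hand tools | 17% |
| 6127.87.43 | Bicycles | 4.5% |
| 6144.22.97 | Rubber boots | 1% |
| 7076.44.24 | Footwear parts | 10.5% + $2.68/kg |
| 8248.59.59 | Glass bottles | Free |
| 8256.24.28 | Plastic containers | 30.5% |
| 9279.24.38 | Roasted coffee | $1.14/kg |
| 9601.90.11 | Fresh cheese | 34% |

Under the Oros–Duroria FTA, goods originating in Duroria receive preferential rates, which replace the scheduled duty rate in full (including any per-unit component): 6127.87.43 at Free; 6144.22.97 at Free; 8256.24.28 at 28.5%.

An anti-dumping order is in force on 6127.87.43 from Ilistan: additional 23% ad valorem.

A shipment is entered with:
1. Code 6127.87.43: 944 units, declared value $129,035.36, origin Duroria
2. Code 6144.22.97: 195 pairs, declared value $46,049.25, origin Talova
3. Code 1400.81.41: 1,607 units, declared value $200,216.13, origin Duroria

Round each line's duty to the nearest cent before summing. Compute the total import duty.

Line 1 (6127.87.43, Duroria, 944 units, $129,035.36):
Base rate for 6127.87.43 is 4.5%.
Origin Duroria qualifies under the Oros–Duroria agreement and 6127.87.43 is covered: preferential rate Free applies instead.
The additional-duty order on 6127.87.43 targets Ilistan, not Duroria; it does not apply.
Duty = $129,035.36 × 0% = $0.00.
Line 2 (6144.22.97, Talova, 195 pairs, $46,049.25):
Base rate for 6144.22.97 is 1%.
6144.22.97 has an FTA preferential rate, but origin Talova is not Duroria; base rate stands.
Duty = $46,049.25 × 1% = $460.49.
Line 3 (1400.81.41, Duroria, 1,607 units, $200,216.13):
Base rate for 1400.81.41 is 29%.
Origin Duroria is the FTA partner but 1400.81.41 is not on the preference list; base rate stands.
Duty = $200,216.13 × 29% = $58,062.68.
Total = $0.00 + $460.49 + $58,062.68 = $58,523.17.

$58,523.17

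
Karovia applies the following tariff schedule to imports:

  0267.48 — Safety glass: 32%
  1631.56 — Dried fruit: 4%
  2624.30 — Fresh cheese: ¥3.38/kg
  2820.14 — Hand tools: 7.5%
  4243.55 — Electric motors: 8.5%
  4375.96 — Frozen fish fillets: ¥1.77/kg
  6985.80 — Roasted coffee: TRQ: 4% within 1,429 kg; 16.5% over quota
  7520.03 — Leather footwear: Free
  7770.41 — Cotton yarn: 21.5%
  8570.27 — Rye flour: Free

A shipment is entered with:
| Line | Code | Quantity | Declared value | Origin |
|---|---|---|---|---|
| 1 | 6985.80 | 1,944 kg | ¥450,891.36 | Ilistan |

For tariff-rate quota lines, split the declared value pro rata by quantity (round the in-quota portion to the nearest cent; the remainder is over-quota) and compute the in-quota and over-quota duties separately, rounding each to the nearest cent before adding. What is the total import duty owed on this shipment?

Line 1 (6985.80, Ilistan, 1,944 kg, ¥450,891.36):
Code 6985.80 is under a tariff-rate quota (threshold 1,429 kg). In-quota: 1,429 kg at 4%; over-quota: 515 kg at 16.5%.
Pro-rata value split: in-quota = ¥450,891.36 × 1,429/1,944 = ¥331,442.26; over-quota = ¥450,891.36 − ¥331,442.26 = ¥119,449.10.
In-quota duty = ¥331,442.26 × 4% = ¥13,257.69. Over-quota duty = ¥119,449.10 × 16.5% = ¥19,709.10.
Line duty = ¥13,257.69 + ¥19,709.10 = ¥32,966.79.

¥32,966.79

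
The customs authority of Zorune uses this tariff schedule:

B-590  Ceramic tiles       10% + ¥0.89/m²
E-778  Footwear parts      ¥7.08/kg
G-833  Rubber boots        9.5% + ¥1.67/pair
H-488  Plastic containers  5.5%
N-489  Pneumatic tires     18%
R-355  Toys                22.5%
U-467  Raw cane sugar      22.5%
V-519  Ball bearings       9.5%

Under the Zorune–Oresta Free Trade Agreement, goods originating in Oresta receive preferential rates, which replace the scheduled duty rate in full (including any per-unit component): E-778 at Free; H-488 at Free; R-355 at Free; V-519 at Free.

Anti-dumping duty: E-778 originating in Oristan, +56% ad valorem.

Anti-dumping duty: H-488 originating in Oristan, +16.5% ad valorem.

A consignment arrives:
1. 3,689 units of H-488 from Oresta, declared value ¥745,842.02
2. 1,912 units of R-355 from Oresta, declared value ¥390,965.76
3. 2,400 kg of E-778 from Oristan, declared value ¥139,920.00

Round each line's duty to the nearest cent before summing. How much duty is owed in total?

Line 1 (H-488, Oresta, 3,689 units, ¥745,842.02):
Base rate for H-488 is 5.5%.
Origin Oresta qualifies under the Zorune–Oresta agreement and H-488 is covered: preferential rate Free applies instead.
The additional-duty order on H-488 targets Oristan, not Oresta; it does not apply.
Duty = ¥745,842.02 × 0% = ¥0.00.
Line 2 (R-355, Oresta, 1,912 units, ¥390,965.76):
Base rate for R-355 is 22.5%.
Origin Oresta qualifies under the Zorune–Oresta agreement and R-355 is covered: preferential rate Free applies instead.
Duty = ¥390,965.76 × 0% = ¥0.00.
Line 3 (E-778, Oristan, 2,400 kg, ¥139,920.00):
Base rate for E-778 is ¥7.08/kg.
E-778 has an FTA preferential rate, but origin Oristan is not Oresta; base rate stands.
Additional duty on E-778 from Oristan: +56% ad valorem. Applied ad valorem rate = 56%.
Duty = ¥139,920.00 × 56% + 2,400 × ¥7.08 = ¥95,347.20.
Total = ¥0.00 + ¥0.00 + ¥95,347.20 = ¥95,347.20.

¥95,347.20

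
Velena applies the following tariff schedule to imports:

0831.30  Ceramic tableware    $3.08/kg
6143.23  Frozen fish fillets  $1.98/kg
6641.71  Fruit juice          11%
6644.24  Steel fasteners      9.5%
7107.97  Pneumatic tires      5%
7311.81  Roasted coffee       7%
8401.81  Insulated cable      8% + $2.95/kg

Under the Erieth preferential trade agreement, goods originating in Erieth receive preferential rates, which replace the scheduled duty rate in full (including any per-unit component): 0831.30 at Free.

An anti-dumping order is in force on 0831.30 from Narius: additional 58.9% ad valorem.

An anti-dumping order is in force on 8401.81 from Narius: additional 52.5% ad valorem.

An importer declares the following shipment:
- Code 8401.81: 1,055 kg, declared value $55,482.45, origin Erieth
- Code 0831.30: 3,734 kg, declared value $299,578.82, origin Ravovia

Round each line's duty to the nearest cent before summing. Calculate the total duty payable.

$19,051.57

Line 1 (8401.81, Erieth, 1,055 kg, $55,482.45):
Base rate for 8401.81 is 8% + $2.95/kg.
Origin Erieth is the FTA partner but 8401.81 is not on the preference list; base rate stands.
The additional-duty order on 8401.81 targets Narius, not Erieth; it does not apply.
Duty = $55,482.45 × 8% + 1,055 × $2.95 = $7,550.85.
Line 2 (0831.30, Ravovia, 3,734 kg, $299,578.82):
Base rate for 0831.30 is $3.08/kg.
0831.30 has an FTA preferential rate, but origin Ravovia is not Erieth; base rate stands.
The additional-duty order on 0831.30 targets Narius, not Ravovia; it does not apply.
Duty = 3,734 × $3.08 = $11,500.72.
Total = $7,550.85 + $11,500.72 = $19,051.57.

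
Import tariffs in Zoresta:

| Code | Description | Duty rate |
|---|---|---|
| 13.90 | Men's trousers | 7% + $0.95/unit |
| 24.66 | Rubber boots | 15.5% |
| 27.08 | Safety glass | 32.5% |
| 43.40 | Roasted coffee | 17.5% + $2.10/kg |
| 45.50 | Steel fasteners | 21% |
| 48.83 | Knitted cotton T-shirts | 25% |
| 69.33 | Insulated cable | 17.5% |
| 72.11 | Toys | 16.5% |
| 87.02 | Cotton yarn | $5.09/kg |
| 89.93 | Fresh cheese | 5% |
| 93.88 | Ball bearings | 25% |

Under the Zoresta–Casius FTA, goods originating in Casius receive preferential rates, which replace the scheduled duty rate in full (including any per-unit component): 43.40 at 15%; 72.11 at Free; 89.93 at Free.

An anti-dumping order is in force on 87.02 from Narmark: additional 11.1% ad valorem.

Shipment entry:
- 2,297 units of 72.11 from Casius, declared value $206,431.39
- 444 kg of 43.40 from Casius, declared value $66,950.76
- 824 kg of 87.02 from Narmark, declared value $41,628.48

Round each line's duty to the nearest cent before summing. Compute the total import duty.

$18,857.53

Line 1 (72.11, Casius, 2,297 units, $206,431.39):
Base rate for 72.11 is 16.5%.
Origin Casius qualifies under the Zoresta–Casius agreement and 72.11 is covered: preferential rate Free applies instead.
Duty = $206,431.39 × 0% = $0.00.
Line 2 (43.40, Casius, 444 kg, $66,950.76):
Base rate for 43.40 is 17.5% + $2.10/kg.
Origin Casius qualifies under the Zoresta–Casius agreement and 43.40 is covered: preferential rate 15% applies instead.
Duty = $66,950.76 × 15% = $10,042.61.
Line 3 (87.02, Narmark, 824 kg, $41,628.48):
Base rate for 87.02 is $5.09/kg.
Additional duty on 87.02 from Narmark: +11.1% ad valorem. Applied ad valorem rate = 11.1%.
Duty = $41,628.48 × 11.1% + 824 × $5.09 = $8,814.92.
Total = $0.00 + $10,042.61 + $8,814.92 = $18,857.53.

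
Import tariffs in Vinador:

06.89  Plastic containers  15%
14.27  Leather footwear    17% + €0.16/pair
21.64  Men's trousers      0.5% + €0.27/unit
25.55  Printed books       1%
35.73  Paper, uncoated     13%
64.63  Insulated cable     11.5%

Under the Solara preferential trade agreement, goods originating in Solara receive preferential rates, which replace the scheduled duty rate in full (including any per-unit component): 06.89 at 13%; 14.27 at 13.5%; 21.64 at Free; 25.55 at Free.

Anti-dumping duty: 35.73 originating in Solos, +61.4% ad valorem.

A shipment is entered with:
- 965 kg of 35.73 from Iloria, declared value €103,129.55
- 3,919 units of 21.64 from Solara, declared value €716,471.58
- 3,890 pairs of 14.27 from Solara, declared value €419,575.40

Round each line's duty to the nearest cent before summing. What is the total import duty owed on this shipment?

Line 1 (35.73, Iloria, 965 kg, €103,129.55):
Base rate for 35.73 is 13%.
The additional-duty order on 35.73 targets Solos, not Iloria; it does not apply.
Duty = €103,129.55 × 13% = €13,406.84.
Line 2 (21.64, Solara, 3,919 units, €716,471.58):
Base rate for 21.64 is 0.5% + €0.27/unit.
Origin Solara qualifies under the Vinador–Solara agreement and 21.64 is covered: preferential rate Free applies instead.
Duty = €716,471.58 × 0% = €0.00.
Line 3 (14.27, Solara, 3,890 pairs, €419,575.40):
Base rate for 14.27 is 17% + €0.16/pair.
Origin Solara qualifies under the Vinador–Solara agreement and 14.27 is covered: preferential rate 13.5% applies instead.
Duty = €419,575.40 × 13.5% = €56,642.68.
Total = €13,406.84 + €0.00 + €56,642.68 = €70,049.52.

€70,049.52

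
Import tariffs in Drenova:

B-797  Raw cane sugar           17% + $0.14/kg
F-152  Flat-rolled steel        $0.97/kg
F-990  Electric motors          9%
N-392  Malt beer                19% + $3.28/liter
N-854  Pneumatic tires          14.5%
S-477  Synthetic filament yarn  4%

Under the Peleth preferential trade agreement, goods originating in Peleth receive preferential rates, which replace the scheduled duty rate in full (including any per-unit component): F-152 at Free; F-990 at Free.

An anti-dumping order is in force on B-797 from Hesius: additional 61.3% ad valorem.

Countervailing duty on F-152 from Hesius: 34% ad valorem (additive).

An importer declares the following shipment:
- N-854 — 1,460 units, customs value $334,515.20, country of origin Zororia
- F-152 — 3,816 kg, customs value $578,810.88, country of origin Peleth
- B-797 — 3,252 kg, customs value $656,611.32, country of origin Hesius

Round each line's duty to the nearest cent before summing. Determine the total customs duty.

$563,086.64

Line 1 (N-854, Zororia, 1,460 units, $334,515.20):
Base rate for N-854 is 14.5%.
Duty = $334,515.20 × 14.5% = $48,504.70.
Line 2 (F-152, Peleth, 3,816 kg, $578,810.88):
Base rate for F-152 is $0.97/kg.
Origin Peleth qualifies under the Drenova–Peleth agreement and F-152 is covered: preferential rate Free applies instead.
The additional-duty order on F-152 targets Hesius, not Peleth; it does not apply.
Duty = $578,810.88 × 0% = $0.00.
Line 3 (B-797, Hesius, 3,252 kg, $656,611.32):
Base rate for B-797 is 17% + $0.14/kg.
Additional duty on B-797 from Hesius: +61.3%. Applied ad valorem rate: 17% + 61.3% = 78.3%.
Duty = $656,611.32 × 78.3% + 3,252 × $0.14 = $514,581.94.
Total = $48,504.70 + $0.00 + $514,581.94 = $563,086.64.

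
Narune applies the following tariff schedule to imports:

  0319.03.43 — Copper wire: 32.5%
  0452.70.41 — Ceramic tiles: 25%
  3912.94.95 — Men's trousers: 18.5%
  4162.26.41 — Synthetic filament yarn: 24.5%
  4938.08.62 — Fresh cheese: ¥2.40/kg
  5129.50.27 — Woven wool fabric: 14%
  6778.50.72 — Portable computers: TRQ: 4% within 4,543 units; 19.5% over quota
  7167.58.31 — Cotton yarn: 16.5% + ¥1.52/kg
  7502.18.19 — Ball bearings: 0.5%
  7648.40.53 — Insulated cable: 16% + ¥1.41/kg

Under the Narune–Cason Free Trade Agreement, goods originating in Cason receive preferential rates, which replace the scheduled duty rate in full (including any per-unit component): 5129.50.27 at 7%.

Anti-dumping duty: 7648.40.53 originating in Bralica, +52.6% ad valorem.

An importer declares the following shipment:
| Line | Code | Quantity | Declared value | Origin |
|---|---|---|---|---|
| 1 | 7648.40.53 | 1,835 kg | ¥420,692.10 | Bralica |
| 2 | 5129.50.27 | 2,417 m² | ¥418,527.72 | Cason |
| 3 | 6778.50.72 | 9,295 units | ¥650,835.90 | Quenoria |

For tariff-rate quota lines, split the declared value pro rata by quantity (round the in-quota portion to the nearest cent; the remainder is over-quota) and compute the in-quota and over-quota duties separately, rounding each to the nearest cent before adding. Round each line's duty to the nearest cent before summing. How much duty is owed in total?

Line 1 (7648.40.53, Bralica, 1,835 kg, ¥420,692.10):
Base rate for 7648.40.53 is 16% + ¥1.41/kg.
Additional duty on 7648.40.53 from Bralica: +52.6%. Applied ad valorem rate: 16% + 52.6% = 68.6%.
Duty = ¥420,692.10 × 68.6% + 1,835 × ¥1.41 = ¥291,182.13.
Line 2 (5129.50.27, Cason, 2,417 m², ¥418,527.72):
Base rate for 5129.50.27 is 14%.
Origin Cason qualifies under the Narune–Cason agreement and 5129.50.27 is covered: preferential rate 7% applies instead.
Duty = ¥418,527.72 × 7% = ¥29,296.94.
Line 3 (6778.50.72, Quenoria, 9,295 units, ¥650,835.90):
Code 6778.50.72 is under a tariff-rate quota (threshold 4,543 units). In-quota: 4,543 units at 4%; over-quota: 4,752 units at 19.5%.
Pro-rata value split: in-quota = ¥650,835.90 × 4,543/9,295 = ¥318,100.86; over-quota = ¥650,835.90 − ¥318,100.86 = ¥332,735.04.
In-quota duty = ¥318,100.86 × 4% = ¥12,724.03. Over-quota duty = ¥332,735.04 × 19.5% = ¥64,883.33.
Line duty = ¥12,724.03 + ¥64,883.33 = ¥77,607.36.
Total = ¥291,182.13 + ¥29,296.94 + ¥77,607.36 = ¥398,086.43.

¥398,086.43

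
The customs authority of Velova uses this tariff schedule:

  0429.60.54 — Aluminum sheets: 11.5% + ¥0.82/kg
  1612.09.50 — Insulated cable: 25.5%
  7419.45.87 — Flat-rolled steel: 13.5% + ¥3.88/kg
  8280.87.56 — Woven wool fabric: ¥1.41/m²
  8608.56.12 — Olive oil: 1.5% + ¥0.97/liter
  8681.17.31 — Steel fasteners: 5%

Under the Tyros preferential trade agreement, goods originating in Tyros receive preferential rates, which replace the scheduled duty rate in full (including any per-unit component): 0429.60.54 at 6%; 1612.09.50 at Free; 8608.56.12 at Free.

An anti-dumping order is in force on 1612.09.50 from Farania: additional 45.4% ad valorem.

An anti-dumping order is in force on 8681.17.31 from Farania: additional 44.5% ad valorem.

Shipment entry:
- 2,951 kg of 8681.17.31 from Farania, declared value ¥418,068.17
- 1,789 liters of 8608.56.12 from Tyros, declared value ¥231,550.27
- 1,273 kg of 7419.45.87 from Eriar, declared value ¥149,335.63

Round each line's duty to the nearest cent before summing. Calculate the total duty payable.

¥232,043.29

Line 1 (8681.17.31, Farania, 2,951 kg, ¥418,068.17):
Base rate for 8681.17.31 is 5%.
Additional duty on 8681.17.31 from Farania: +44.5%. Applied ad valorem rate: 5% + 44.5% = 49.5%.
Duty = ¥418,068.17 × 49.5% = ¥206,943.74.
Line 2 (8608.56.12, Tyros, 1,789 liters, ¥231,550.27):
Base rate for 8608.56.12 is 1.5% + ¥0.97/liter.
Origin Tyros qualifies under the Velova–Tyros agreement and 8608.56.12 is covered: preferential rate Free applies instead.
Duty = ¥231,550.27 × 0% = ¥0.00.
Line 3 (7419.45.87, Eriar, 1,273 kg, ¥149,335.63):
Base rate for 7419.45.87 is 13.5% + ¥3.88/kg.
Duty = ¥149,335.63 × 13.5% + 1,273 × ¥3.88 = ¥25,099.55.
Total = ¥206,943.74 + ¥0.00 + ¥25,099.55 = ¥232,043.29.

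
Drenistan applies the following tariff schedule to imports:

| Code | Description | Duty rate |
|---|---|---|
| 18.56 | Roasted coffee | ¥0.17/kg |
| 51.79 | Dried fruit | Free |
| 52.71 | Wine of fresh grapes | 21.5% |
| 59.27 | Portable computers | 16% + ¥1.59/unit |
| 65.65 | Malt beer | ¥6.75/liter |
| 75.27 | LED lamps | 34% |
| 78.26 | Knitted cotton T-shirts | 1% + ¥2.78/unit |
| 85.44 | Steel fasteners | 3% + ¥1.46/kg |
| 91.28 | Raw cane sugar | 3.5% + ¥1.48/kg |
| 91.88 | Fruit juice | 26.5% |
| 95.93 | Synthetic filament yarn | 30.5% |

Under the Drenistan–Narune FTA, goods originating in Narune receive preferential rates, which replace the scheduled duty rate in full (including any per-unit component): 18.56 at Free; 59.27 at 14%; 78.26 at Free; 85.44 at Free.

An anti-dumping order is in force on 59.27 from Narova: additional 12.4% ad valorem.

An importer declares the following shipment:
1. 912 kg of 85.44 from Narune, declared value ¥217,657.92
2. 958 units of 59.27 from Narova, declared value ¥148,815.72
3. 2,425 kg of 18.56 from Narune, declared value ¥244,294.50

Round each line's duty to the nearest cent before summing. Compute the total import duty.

¥43,786.88

Line 1 (85.44, Narune, 912 kg, ¥217,657.92):
Base rate for 85.44 is 3% + ¥1.46/kg.
Origin Narune qualifies under the Drenistan–Narune agreement and 85.44 is covered: preferential rate Free applies instead.
Duty = ¥217,657.92 × 0% = ¥0.00.
Line 2 (59.27, Narova, 958 units, ¥148,815.72):
Base rate for 59.27 is 16% + ¥1.59/unit.
59.27 has an FTA preferential rate, but origin Narova is not Narune; base rate stands.
Additional duty on 59.27 from Narova: +12.4%. Applied ad valorem rate: 16% + 12.4% = 28.4%.
Duty = ¥148,815.72 × 28.4% + 958 × ¥1.59 = ¥43,786.88.
Line 3 (18.56, Narune, 2,425 kg, ¥244,294.50):
Base rate for 18.56 is ¥0.17/kg.
Origin Narune qualifies under the Drenistan–Narune agreement and 18.56 is covered: preferential rate Free applies instead.
Duty = ¥244,294.50 × 0% = ¥0.00.
Total = ¥0.00 + ¥43,786.88 + ¥0.00 = ¥43,786.88.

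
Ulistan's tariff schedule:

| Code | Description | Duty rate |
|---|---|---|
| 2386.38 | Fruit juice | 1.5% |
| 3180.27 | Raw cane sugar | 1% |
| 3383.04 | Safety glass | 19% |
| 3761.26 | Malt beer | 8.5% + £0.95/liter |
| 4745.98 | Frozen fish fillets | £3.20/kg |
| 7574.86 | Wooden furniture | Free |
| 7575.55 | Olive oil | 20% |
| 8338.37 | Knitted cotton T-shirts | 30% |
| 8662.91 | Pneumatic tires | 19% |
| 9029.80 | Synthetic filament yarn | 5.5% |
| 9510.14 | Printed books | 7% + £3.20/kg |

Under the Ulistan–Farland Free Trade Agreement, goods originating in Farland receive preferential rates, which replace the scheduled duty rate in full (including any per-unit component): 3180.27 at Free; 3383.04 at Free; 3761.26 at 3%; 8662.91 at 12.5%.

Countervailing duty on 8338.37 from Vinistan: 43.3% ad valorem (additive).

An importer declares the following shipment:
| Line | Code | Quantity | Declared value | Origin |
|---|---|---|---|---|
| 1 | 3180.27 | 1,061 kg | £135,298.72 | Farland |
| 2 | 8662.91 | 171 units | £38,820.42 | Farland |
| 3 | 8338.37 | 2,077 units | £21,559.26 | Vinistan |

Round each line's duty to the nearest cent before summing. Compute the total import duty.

£20,655.49

Line 1 (3180.27, Farland, 1,061 kg, £135,298.72):
Base rate for 3180.27 is 1%.
Origin Farland qualifies under the Ulistan–Farland agreement and 3180.27 is covered: preferential rate Free applies instead.
Duty = £135,298.72 × 0% = £0.00.
Line 2 (8662.91, Farland, 171 units, £38,820.42):
Base rate for 8662.91 is 19%.
Origin Farland qualifies under the Ulistan–Farland agreement and 8662.91 is covered: preferential rate 12.5% applies instead.
Duty = £38,820.42 × 12.5% = £4,852.55.
Line 3 (8338.37, Vinistan, 2,077 units, £21,559.26):
Base rate for 8338.37 is 30%.
Additional duty on 8338.37 from Vinistan: +43.3%. Applied ad valorem rate: 30% + 43.3% = 73.3%.
Duty = £21,559.26 × 73.3% = £15,802.94.
Total = £0.00 + £4,852.55 + £15,802.94 = £20,655.49.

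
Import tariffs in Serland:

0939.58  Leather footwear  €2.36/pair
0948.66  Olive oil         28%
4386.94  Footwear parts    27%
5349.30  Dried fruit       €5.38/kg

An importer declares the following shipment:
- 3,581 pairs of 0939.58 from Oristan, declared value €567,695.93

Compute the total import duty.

€8,451.16

Line 1 (0939.58, Oristan, 3,581 pairs, €567,695.93):
Base rate for 0939.58 is €2.36/pair.
Duty = 3,581 × €2.36 = €8,451.16.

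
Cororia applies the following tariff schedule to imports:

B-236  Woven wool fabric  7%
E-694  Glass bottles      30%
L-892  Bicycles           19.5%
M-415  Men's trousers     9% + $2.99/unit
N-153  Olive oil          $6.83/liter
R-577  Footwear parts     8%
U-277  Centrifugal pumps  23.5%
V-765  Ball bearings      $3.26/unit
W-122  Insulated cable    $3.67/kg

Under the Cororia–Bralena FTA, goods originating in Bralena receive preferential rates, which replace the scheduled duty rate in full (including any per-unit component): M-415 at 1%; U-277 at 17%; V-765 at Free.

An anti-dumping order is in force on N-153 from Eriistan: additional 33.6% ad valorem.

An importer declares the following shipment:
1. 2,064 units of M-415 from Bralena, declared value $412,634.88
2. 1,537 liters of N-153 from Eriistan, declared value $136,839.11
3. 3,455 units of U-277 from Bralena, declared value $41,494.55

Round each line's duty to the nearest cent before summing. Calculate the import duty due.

$67,656.07

Line 1 (M-415, Bralena, 2,064 units, $412,634.88):
Base rate for M-415 is 9% + $2.99/unit.
Origin Bralena qualifies under the Cororia–Bralena agreement and M-415 is covered: preferential rate 1% applies instead.
Duty = $412,634.88 × 1% = $4,126.35.
Line 2 (N-153, Eriistan, 1,537 liters, $136,839.11):
Base rate for N-153 is $6.83/liter.
Additional duty on N-153 from Eriistan: +33.6% ad valorem. Applied ad valorem rate = 33.6%.
Duty = $136,839.11 × 33.6% + 1,537 × $6.83 = $56,475.65.
Line 3 (U-277, Bralena, 3,455 units, $41,494.55):
Base rate for U-277 is 23.5%.
Origin Bralena qualifies under the Cororia–Bralena agreement and U-277 is covered: preferential rate 17% applies instead.
Duty = $41,494.55 × 17% = $7,054.07.
Total = $4,126.35 + $56,475.65 + $7,054.07 = $67,656.07.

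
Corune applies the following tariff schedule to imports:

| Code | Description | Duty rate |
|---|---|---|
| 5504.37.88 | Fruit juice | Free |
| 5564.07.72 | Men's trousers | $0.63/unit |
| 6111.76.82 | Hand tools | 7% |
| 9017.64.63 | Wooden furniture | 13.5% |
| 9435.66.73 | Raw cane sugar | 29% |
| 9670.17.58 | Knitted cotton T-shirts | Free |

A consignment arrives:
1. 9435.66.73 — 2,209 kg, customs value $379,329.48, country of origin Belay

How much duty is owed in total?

Line 1 (9435.66.73, Belay, 2,209 kg, $379,329.48):
Base rate for 9435.66.73 is 29%.
Duty = $379,329.48 × 29% = $110,005.55.

$110,005.55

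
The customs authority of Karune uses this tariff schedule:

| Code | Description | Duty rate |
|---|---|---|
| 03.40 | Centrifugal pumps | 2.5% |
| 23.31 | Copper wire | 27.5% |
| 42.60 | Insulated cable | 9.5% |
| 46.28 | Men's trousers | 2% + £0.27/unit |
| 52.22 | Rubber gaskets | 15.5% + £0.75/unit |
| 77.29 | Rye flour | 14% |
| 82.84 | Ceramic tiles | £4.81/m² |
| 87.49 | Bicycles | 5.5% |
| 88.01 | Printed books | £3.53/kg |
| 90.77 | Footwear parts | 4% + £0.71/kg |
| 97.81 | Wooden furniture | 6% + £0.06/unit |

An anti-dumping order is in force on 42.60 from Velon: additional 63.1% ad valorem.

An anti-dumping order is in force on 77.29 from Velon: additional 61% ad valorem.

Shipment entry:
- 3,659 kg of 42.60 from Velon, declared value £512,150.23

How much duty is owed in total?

£371,821.07

Line 1 (42.60, Velon, 3,659 kg, £512,150.23):
Base rate for 42.60 is 9.5%.
Additional duty on 42.60 from Velon: +63.1%. Applied ad valorem rate: 9.5% + 63.1% = 72.6%.
Duty = £512,150.23 × 72.6% = £371,821.07.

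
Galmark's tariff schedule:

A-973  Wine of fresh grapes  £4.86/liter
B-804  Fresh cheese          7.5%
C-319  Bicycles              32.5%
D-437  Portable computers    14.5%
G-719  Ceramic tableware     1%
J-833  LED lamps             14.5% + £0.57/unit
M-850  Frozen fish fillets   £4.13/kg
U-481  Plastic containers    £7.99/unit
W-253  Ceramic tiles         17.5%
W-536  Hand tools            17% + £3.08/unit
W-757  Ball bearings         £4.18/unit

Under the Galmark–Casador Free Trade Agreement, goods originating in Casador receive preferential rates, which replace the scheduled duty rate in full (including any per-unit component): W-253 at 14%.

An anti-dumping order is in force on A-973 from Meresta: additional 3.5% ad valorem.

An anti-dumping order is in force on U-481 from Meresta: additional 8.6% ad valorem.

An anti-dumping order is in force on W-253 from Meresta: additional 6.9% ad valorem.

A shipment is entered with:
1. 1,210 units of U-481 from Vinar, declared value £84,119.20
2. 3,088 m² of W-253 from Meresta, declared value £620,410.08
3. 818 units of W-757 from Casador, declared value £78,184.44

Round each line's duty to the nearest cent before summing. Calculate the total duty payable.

£164,467.20

Line 1 (U-481, Vinar, 1,210 units, £84,119.20):
Base rate for U-481 is £7.99/unit.
The additional-duty order on U-481 targets Meresta, not Vinar; it does not apply.
Duty = 1,210 × £7.99 = £9,667.90.
Line 2 (W-253, Meresta, 3,088 m², £620,410.08):
Base rate for W-253 is 17.5%.
W-253 has an FTA preferential rate, but origin Meresta is not Casador; base rate stands.
Additional duty on W-253 from Meresta: +6.9%. Applied ad valorem rate: 17.5% + 6.9% = 24.4%.
Duty = £620,410.08 × 24.4% = £151,380.06.
Line 3 (W-757, Casador, 818 units, £78,184.44):
Base rate for W-757 is £4.18/unit.
Origin Casador is the FTA partner but W-757 is not on the preference list; base rate stands.
Duty = 818 × £4.18 = £3,419.24.
Total = £9,667.90 + £151,380.06 + £3,419.24 = £164,467.20.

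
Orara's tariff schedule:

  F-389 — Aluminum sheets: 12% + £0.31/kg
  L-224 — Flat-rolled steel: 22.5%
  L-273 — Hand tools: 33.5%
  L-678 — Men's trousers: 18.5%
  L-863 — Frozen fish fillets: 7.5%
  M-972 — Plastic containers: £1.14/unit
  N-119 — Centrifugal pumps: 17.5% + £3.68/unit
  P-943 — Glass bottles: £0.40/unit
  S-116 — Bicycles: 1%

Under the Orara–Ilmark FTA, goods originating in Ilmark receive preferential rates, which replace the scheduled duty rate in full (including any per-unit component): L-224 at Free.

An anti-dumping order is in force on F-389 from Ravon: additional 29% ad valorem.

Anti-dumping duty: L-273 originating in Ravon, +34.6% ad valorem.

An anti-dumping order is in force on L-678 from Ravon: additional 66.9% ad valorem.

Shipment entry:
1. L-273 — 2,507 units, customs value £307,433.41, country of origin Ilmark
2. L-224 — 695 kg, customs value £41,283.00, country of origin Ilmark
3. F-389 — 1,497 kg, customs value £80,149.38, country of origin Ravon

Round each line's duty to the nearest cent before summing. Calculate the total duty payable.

£136,315.51

Line 1 (L-273, Ilmark, 2,507 units, £307,433.41):
Base rate for L-273 is 33.5%.
Origin Ilmark is the FTA partner but L-273 is not on the preference list; base rate stands.
The additional-duty order on L-273 targets Ravon, not Ilmark; it does not apply.
Duty = £307,433.41 × 33.5% = £102,990.19.
Line 2 (L-224, Ilmark, 695 kg, £41,283.00):
Base rate for L-224 is 22.5%.
Origin Ilmark qualifies under the Orara–Ilmark agreement and L-224 is covered: preferential rate Free applies instead.
Duty = £41,283.00 × 0% = £0.00.
Line 3 (F-389, Ravon, 1,497 kg, £80,149.38):
Base rate for F-389 is 12% + £0.31/kg.
Additional duty on F-389 from Ravon: +29%. Applied ad valorem rate: 12% + 29% = 41%.
Duty = £80,149.38 × 41% + 1,497 × £0.31 = £33,325.32.
Total = £102,990.19 + £0.00 + £33,325.32 = £136,315.51.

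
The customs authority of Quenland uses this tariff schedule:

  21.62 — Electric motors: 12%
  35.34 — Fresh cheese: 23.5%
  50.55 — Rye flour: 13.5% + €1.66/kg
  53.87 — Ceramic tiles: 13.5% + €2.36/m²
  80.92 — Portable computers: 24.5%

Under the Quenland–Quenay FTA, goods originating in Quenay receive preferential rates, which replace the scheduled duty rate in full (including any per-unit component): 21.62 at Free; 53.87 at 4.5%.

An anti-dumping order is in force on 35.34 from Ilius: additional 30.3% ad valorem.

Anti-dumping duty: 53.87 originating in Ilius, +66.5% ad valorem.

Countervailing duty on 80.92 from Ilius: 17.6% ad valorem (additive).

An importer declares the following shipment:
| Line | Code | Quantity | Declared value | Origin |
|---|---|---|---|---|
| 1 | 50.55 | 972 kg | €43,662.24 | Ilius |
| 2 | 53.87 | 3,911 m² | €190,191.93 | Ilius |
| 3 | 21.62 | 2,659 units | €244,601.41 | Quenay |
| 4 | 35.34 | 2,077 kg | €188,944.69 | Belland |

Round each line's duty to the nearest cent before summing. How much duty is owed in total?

€213,293.42

Line 1 (50.55, Ilius, 972 kg, €43,662.24):
Base rate for 50.55 is 13.5% + €1.66/kg.
Duty = €43,662.24 × 13.5% + 972 × €1.66 = €7,507.92.
Line 2 (53.87, Ilius, 3,911 m², €190,191.93):
Base rate for 53.87 is 13.5% + €2.36/m².
53.87 has an FTA preferential rate, but origin Ilius is not Quenay; base rate stands.
Additional duty on 53.87 from Ilius: +66.5%. Applied ad valorem rate: 13.5% + 66.5% = 80%.
Duty = €190,191.93 × 80% + 3,911 × €2.36 = €161,383.50.
Line 3 (21.62, Quenay, 2,659 units, €244,601.41):
Base rate for 21.62 is 12%.
Origin Quenay qualifies under the Quenland–Quenay agreement and 21.62 is covered: preferential rate Free applies instead.
Duty = €244,601.41 × 0% = €0.00.
Line 4 (35.34, Belland, 2,077 kg, €188,944.69):
Base rate for 35.34 is 23.5%.
The additional-duty order on 35.34 targets Ilius, not Belland; it does not apply.
Duty = €188,944.69 × 23.5% = €44,402.00.
Total = €7,507.92 + €161,383.50 + €0.00 + €44,402.00 = €213,293.42.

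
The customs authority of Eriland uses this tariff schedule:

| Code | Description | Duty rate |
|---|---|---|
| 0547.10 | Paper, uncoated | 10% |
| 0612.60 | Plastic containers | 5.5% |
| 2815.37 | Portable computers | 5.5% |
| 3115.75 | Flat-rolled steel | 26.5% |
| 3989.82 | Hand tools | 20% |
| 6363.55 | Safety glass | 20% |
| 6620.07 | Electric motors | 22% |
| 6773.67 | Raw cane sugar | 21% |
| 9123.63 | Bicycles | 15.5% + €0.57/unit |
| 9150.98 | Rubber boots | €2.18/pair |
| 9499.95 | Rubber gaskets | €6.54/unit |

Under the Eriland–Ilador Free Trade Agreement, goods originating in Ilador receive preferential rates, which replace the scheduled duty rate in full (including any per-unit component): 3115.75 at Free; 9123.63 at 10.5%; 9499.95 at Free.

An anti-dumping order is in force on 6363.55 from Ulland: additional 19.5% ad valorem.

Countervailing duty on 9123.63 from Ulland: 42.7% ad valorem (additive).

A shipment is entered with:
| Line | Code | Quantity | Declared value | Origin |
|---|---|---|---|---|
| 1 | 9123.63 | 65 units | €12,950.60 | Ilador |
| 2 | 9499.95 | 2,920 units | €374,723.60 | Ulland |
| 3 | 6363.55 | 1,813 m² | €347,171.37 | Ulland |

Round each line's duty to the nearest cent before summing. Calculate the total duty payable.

€157,589.30

Line 1 (9123.63, Ilador, 65 units, €12,950.60):
Base rate for 9123.63 is 15.5% + €0.57/unit.
Origin Ilador qualifies under the Eriland–Ilador agreement and 9123.63 is covered: preferential rate 10.5% applies instead.
The additional-duty order on 9123.63 targets Ulland, not Ilador; it does not apply.
Duty = €12,950.60 × 10.5% = €1,359.81.
Line 2 (9499.95, Ulland, 2,920 units, €374,723.60):
Base rate for 9499.95 is €6.54/unit.
9499.95 has an FTA preferential rate, but origin Ulland is not Ilador; base rate stands.
Duty = 2,920 × €6.54 = €19,096.80.
Line 3 (6363.55, Ulland, 1,813 m², €347,171.37):
Base rate for 6363.55 is 20%.
Additional duty on 6363.55 from Ulland: +19.5%. Applied ad valorem rate: 20% + 19.5% = 39.5%.
Duty = €347,171.37 × 39.5% = €137,132.69.
Total = €1,359.81 + €19,096.80 + €137,132.69 = €157,589.30.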